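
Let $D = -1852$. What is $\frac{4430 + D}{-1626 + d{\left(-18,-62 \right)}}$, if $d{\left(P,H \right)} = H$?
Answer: $- \frac{1289}{844} \approx -1.5273$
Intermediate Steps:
$\frac{4430 + D}{-1626 + d{\left(-18,-62 \right)}} = \frac{4430 - 1852}{-1626 - 62} = \frac{2578}{-1688} = 2578 \left(- \frac{1}{1688}\right) = - \frac{1289}{844}$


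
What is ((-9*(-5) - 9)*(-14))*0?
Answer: 0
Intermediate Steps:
((-9*(-5) - 9)*(-14))*0 = ((45 - 9)*(-14))*0 = (36*(-14))*0 = -504*0 = 0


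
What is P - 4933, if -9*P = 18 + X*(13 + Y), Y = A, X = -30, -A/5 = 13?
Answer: -15325/3 ≈ -5108.3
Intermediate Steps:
A = -65 (A = -5*13 = -65)
Y = -65
P = -526/3 (P = -(18 - 30*(13 - 65))/9 = -(18 - 30*(-52))/9 = -(18 + 1560)/9 = -⅑*1578 = -526/3 ≈ -175.33)
P - 4933 = -526/3 - 4933 = -15325/3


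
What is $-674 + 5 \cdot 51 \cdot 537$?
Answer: $136261$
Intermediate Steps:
$-674 + 5 \cdot 51 \cdot 537 = -674 + 255 \cdot 537 = -674 + 136935 = 136261$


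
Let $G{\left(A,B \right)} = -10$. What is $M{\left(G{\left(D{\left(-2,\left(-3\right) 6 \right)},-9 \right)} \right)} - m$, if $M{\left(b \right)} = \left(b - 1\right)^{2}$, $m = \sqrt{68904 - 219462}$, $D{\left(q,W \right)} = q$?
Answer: $121 - i \sqrt{150558} \approx 121.0 - 388.02 i$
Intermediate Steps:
$m = i \sqrt{150558}$ ($m = \sqrt{-150558} = i \sqrt{150558} \approx 388.02 i$)
$M{\left(b \right)} = \left(-1 + b\right)^{2}$
$M{\left(G{\left(D{\left(-2,\left(-3\right) 6 \right)},-9 \right)} \right)} - m = \left(-1 - 10\right)^{2} - i \sqrt{150558} = \left(-11\right)^{2} - i \sqrt{150558} = 121 - i \sqrt{150558}$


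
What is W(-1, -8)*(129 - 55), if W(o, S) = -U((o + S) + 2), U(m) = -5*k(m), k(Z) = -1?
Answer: -370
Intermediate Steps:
U(m) = 5 (U(m) = -5*(-1) = 5)
W(o, S) = -5 (W(o, S) = -1*5 = -5)
W(-1, -8)*(129 - 55) = -5*(129 - 55) = -5*74 = -370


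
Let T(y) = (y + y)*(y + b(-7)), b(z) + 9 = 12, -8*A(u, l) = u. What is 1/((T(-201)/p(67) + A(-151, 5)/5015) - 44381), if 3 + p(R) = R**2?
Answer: -89989160/3992211875507 ≈ -2.2541e-5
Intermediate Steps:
A(u, l) = -u/8
p(R) = -3 + R**2
b(z) = 3 (b(z) = -9 + 12 = 3)
T(y) = 2*y*(3 + y) (T(y) = (y + y)*(y + 3) = (2*y)*(3 + y) = 2*y*(3 + y))
1/((T(-201)/p(67) + A(-151, 5)/5015) - 44381) = 1/(((2*(-201)*(3 - 201))/(-3 + 67**2) - 1/8*(-151)/5015) - 44381) = 1/(((2*(-201)*(-198))/(-3 + 4489) + (151/8)*(1/5015)) - 44381) = 1/((79596/4486 + 151/40120) - 44381) = 1/((79596*(1/4486) + 151/40120) - 44381) = 1/((39798/2243 + 151/40120) - 44381) = 1/(1597034453/89989160 - 44381) = 1/(-3992211875507/89989160) = -89989160/3992211875507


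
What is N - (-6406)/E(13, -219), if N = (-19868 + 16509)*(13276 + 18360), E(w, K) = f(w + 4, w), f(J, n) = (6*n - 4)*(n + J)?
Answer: -117954506437/1110 ≈ -1.0627e+8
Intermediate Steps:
f(J, n) = (-4 + 6*n)*(J + n)
E(w, K) = -16 - 8*w + 6*w**2 + 6*w*(4 + w) (E(w, K) = -4*(w + 4) - 4*w + 6*w**2 + 6*(w + 4)*w = -4*(4 + w) - 4*w + 6*w**2 + 6*(4 + w)*w = (-16 - 4*w) - 4*w + 6*w**2 + 6*w*(4 + w) = -16 - 8*w + 6*w**2 + 6*w*(4 + w))
N = -106265324 (N = -3359*31636 = -106265324)
N - (-6406)/E(13, -219) = -106265324 - (-6406)/(-16 + 12*13**2 + 16*13) = -106265324 - (-6406)/(-16 + 12*169 + 208) = -106265324 - (-6406)/(-16 + 2028 + 208) = -106265324 - (-6406)/2220 = -106265324 - 1*(-3203/1110) = -106265324 + 3203/1110 = -117954506437/1110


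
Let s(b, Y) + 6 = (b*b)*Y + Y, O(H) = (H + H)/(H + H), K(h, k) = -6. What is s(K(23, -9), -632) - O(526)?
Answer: -23391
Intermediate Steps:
O(H) = 1 (O(H) = (2*H)/((2*H)) = (2*H)*(1/(2*H)) = 1)
s(b, Y) = -6 + Y + Y*b**2 (s(b, Y) = -6 + ((b*b)*Y + Y) = -6 + (b**2*Y + Y) = -6 + (Y*b**2 + Y) = -6 + (Y + Y*b**2) = -6 + Y + Y*b**2)
s(K(23, -9), -632) - O(526) = (-6 - 632 - 632*(-6)**2) - 1*1 = (-6 - 632 - 632*36) - 1 = (-6 - 632 - 22752) - 1 = -23390 - 1 = -23391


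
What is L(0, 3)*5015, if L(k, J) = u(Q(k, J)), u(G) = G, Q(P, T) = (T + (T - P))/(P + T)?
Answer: 10030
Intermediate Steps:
Q(P, T) = (-P + 2*T)/(P + T)
L(k, J) = (-k + 2*J)/(J + k) (L(k, J) = (-k + 2*J)/(k + J) = (-k + 2*J)/(J + k))
L(0, 3)*5015 = ((-1*0 + 2*3)/(3 + 0))*5015 = ((0 + 6)/3)*5015 = ((⅓)*6)*5015 = 2*5015 = 10030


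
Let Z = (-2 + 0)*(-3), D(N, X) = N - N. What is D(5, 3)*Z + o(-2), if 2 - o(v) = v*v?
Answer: -2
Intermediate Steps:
o(v) = 2 - v² (o(v) = 2 - v*v = 2 - v²)
D(N, X) = 0
Z = 6 (Z = -2*(-3) = 6)
D(5, 3)*Z + o(-2) = 0*6 + (2 - 1*(-2)²) = 0 + (2 - 1*4) = 0 + (2 - 4) = 0 - 2 = -2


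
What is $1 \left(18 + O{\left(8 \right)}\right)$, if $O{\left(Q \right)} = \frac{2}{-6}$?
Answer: $\frac{53}{3} \approx 17.667$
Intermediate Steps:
$O{\left(Q \right)} = - \frac{1}{3}$ ($O{\left(Q \right)} = 2 \left(- \frac{1}{6}\right) = - \frac{1}{3}$)
$1 \left(18 + O{\left(8 \right)}\right) = 1 \left(18 - \frac{1}{3}\right) = 1 \cdot \frac{53}{3} = \frac{53}{3}$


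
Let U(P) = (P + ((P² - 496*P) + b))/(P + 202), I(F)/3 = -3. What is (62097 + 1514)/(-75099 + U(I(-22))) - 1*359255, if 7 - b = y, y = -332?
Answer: -5205341319083/14489232 ≈ -3.5926e+5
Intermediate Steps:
b = 339 (b = 7 - 1*(-332) = 7 + 332 = 339)
I(F) = -9 (I(F) = 3*(-3) = -9)
U(P) = (339 + P² - 495*P)/(202 + P) (U(P) = (P + ((P² - 496*P) + 339))/(P + 202) = (P + (339 + P² - 496*P))/(202 + P) = (339 + P² - 495*P)/(202 + P))
(62097 + 1514)/(-75099 + U(I(-22))) - 1*359255 = (62097 + 1514)/(-75099 + (339 + (-9)² - 495*(-9))/(202 - 9)) - 1*359255 = 63611/(-75099 + (339 + 81 + 4455)/193) - 359255 = 63611/(-75099 + (1/193)*4875) - 359255 = 63611/(-75099 + 4875/193) - 359255 = 63611/(-14489232/193) - 359255 = 63611*(-193/14489232) - 359255 = -12276923/14489232 - 359255 = -5205341319083/14489232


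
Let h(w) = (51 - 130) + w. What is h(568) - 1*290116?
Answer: -289627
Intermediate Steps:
h(w) = -79 + w
h(568) - 1*290116 = (-79 + 568) - 1*290116 = 489 - 290116 = -289627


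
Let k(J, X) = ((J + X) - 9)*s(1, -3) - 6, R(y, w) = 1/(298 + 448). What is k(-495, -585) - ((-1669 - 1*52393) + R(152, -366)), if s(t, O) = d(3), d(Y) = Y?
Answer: 37888593/746 ≈ 50789.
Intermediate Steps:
s(t, O) = 3
R(y, w) = 1/746
k(J, X) = -33 + 3*J + 3*X (k(J, X) = ((J + X) - 9)*3 - 6 = (-9 + J + X)*3 - 6 = (-27 + 3*J + 3*X) - 6 = -33 + 3*J + 3*X)
k(-495, -585) - ((-1669 - 1*52393) + R(152, -366)) = (-33 + 3*(-495) + 3*(-585)) - ((-1669 - 1*52393) + 1/746) = (-33 - 1485 - 1755) - ((-1669 - 52393) + 1/746) = -3273 - (-54062 + 1/746) = -3273 - 1*(-40330251/746) = -3273 + 40330251/746 = 37888593/746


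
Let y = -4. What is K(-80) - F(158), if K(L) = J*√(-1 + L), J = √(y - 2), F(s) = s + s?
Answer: -316 - 9*√6 ≈ -338.05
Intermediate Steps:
F(s) = 2*s
J = I*√6 (J = √(-4 - 2) = √(-6) = I*√6 ≈ 2.4495*I)
K(L) = I*√6*√(-1 + L) (K(L) = (I*√6)*√(-1 + L) = I*√6*√(-1 + L))
K(-80) - F(158) = I*√6*√(-1 - 80) - 2*158 = I*√6*√(-81) - 1*316 = I*√6*(9*I) - 316 = -9*√6 - 316 = -316 - 9*√6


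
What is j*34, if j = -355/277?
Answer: -12070/277 ≈ -43.574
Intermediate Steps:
j = -355/277 (j = -355*1/277 = -355/277 ≈ -1.2816)
j*34 = -355/277*34 = -12070/277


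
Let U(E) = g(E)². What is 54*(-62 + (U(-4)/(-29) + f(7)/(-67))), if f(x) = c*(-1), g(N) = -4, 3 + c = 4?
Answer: -6561486/1943 ≈ -3377.0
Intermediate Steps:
c = 1 (c = -3 + 4 = 1)
f(x) = -1 (f(x) = 1*(-1) = -1)
U(E) = 16 (U(E) = (-4)² = 16)
54*(-62 + (U(-4)/(-29) + f(7)/(-67))) = 54*(-62 + (16/(-29) - 1/(-67))) = 54*(-62 + (16*(-1/29) - 1*(-1/67))) = 54*(-62 + (-16/29 + 1/67)) = 54*(-62 - 1043/1943) = 54*(-121509/1943) = -6561486/1943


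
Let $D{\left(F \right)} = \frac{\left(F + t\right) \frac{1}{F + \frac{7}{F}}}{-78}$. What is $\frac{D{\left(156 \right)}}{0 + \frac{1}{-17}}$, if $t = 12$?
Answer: $\frac{5712}{24343} \approx 0.23465$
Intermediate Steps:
$D{\left(F \right)} = - \frac{12 + F}{78 \left(F + \frac{7}{F}\right)}$ ($D{\left(F \right)} = \frac{\left(F + 12\right) \frac{1}{F + \frac{7}{F}}}{-78} = \frac{12 + F}{F + \frac{7}{F}} \left(- \frac{1}{78}\right) = - \frac{12 + F}{78 \left(F + \frac{7}{F}\right)}$)
$\frac{D{\left(156 \right)}}{0 + \frac{1}{-17}} = \frac{\left(-1\right) 156 \frac{1}{546 + 78 \cdot 156^{2}} \left(12 + 156\right)}{0 + \frac{1}{-17}} = \frac{\left(-1\right) 156 \frac{1}{546 + 78 \cdot 24336} \cdot 168}{0 - \frac{1}{17}} = \frac{\left(-1\right) 156 \frac{1}{546 + 1898208} \cdot 168}{- \frac{1}{17}} = - 17 \left(\left(-1\right) 156 \cdot \frac{1}{1898754} \cdot 168\right) = \left(-17\right) \left(- \frac{336}{24343}\right) = \frac{5712}{24343}$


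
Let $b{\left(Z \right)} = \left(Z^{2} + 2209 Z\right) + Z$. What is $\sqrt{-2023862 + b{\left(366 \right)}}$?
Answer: $i \sqrt{1081046} \approx 1039.7 i$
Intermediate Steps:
$b{\left(Z \right)} = Z^{2} + 2210 Z$
$\sqrt{-2023862 + b{\left(366 \right)}} = \sqrt{-2023862 + 366 \left(2210 + 366\right)} = \sqrt{-2023862 + 366 \cdot 2576} = \sqrt{-2023862 + 942816} = \sqrt{-1081046} = i \sqrt{1081046}$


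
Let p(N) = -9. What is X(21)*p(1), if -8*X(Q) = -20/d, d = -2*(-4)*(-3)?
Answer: 15/16 ≈ 0.93750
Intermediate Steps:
d = -24 (d = 8*(-3) = -24)
X(Q) = -5/48 (X(Q) = -(-5)/(2*(-24)) = -(-5)*(-1)/(2*24) = -⅛*⅚ = -5/48)
X(21)*p(1) = -5/48*(-9) = 15/16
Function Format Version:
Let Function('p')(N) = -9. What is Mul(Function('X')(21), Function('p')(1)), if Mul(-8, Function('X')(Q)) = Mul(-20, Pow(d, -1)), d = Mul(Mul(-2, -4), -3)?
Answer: Rational(15, 16) ≈ 0.93750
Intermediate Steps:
d = -24 (d = Mul(8, -3) = -24)
Function('X')(Q) = Rational(-5, 48) (Function('X')(Q) = Mul(Rational(-1, 8), Mul(-20, Pow(-24, -1))) = Mul(Rational(-1, 8), Mul(-20, Rational(-1, 24))) = Mul(Rational(-1, 8), Rational(5, 6)) = Rational(-5, 48))
Mul(Function('X')(21), Function('p')(1)) = Mul(Rational(-5, 48), -9) = Rational(15, 16)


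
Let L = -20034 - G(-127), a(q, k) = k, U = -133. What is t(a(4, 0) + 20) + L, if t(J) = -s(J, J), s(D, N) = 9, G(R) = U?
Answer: -19910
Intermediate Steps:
G(R) = -133
t(J) = -9 (t(J) = -1*9 = -9)
L = -19901 (L = -20034 - 1*(-133) = -20034 + 133 = -19901)
t(a(4, 0) + 20) + L = -9 - 19901 = -19910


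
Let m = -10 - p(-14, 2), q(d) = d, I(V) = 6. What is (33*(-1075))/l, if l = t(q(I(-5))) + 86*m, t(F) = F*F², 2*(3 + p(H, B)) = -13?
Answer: -35475/173 ≈ -205.06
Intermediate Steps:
p(H, B) = -19/2 (p(H, B) = -3 + (½)*(-13) = -3 - 13/2 = -19/2)
t(F) = F³
m = -½ (m = -10 - 1*(-19/2) = -10 + 19/2 = -½ ≈ -0.50000)
l = 173 (l = 6³ + 86*(-½) = 216 - 43 = 173)
(33*(-1075))/l = (33*(-1075))/173 = -35475*1/173 = -35475/173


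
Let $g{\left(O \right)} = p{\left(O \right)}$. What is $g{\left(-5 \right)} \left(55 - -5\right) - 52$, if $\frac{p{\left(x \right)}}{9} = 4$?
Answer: $2108$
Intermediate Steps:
$p{\left(x \right)} = 36$ ($p{\left(x \right)} = 9 \cdot 4 = 36$)
$g{\left(O \right)} = 36$
$g{\left(-5 \right)} \left(55 - -5\right) - 52 = 36 \left(55 - -5\right) - 52 = 36 \left(55 + 5\right) - 52 = 36 \cdot 60 - 52 = 2160 - 52 = 2108$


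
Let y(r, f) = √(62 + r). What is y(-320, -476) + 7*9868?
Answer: 69076 + I*√258 ≈ 69076.0 + 16.062*I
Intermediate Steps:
y(-320, -476) + 7*9868 = √(62 - 320) + 7*9868 = √(-258) + 69076 = I*√258 + 69076 = 69076 + I*√258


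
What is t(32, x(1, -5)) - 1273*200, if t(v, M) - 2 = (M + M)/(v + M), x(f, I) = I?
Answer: -6874156/27 ≈ -2.5460e+5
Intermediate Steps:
t(v, M) = 2 + 2*M/(M + v) (t(v, M) = 2 + (M + M)/(v + M) = 2 + (2*M)/(M + v) = 2 + 2*M/(M + v))
t(32, x(1, -5)) - 1273*200 = 2*(32 + 2*(-5))/(-5 + 32) - 1273*200 = 2*(32 - 10)/27 - 254600 = 2*(1/27)*22 - 254600 = 44/27 - 254600 = -6874156/27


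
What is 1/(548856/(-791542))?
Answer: -395771/274428 ≈ -1.4422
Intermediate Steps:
1/(548856/(-791542)) = 1/(548856*(-1/791542)) = 1/(-274428/395771) = -395771/274428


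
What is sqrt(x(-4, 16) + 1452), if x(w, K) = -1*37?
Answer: sqrt(1415) ≈ 37.616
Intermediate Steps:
x(w, K) = -37
sqrt(x(-4, 16) + 1452) = sqrt(-37 + 1452) = sqrt(1415)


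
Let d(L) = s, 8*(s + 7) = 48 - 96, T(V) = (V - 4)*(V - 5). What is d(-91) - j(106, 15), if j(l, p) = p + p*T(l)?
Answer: -154558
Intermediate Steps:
T(V) = (-5 + V)*(-4 + V) (T(V) = (-4 + V)*(-5 + V) = (-5 + V)*(-4 + V))
j(l, p) = p + p*(20 + l² - 9*l)
s = -13 (s = -7 + (48 - 96)/8 = -7 + (⅛)*(-48) = -7 - 6 = -13)
d(L) = -13
d(-91) - j(106, 15) = -13 - 15*(21 + 106² - 9*106) = -13 - 15*(21 + 11236 - 954) = -13 - 15*10303 = -13 - 1*154545 = -13 - 154545 = -154558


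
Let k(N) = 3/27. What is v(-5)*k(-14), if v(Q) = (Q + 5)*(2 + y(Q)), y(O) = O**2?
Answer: 0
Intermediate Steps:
k(N) = 1/9 (k(N) = 3*(1/27) = 1/9)
v(Q) = (2 + Q**2)*(5 + Q) (v(Q) = (Q + 5)*(2 + Q**2) = (5 + Q)*(2 + Q**2) = (2 + Q**2)*(5 + Q))
v(-5)*k(-14) = (10 + (-5)**3 + 2*(-5) + 5*(-5)**2)*(1/9) = (10 - 125 - 10 + 5*25)*(1/9) = (10 - 125 - 10 + 125)*(1/9) = 0*(1/9) = 0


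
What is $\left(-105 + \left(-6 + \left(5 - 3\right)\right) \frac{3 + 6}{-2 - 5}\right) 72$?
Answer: $- \frac{50328}{7} \approx -7189.7$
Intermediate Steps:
$\left(-105 + \left(-6 + \left(5 - 3\right)\right) \frac{3 + 6}{-2 - 5}\right) 72 = \left(-105 + \left(-6 + \left(5 - 3\right)\right) \frac{9}{-7}\right) 72 = \left(-105 + \left(-6 + 2\right) 9 \left(- \frac{1}{7}\right)\right) 72 = \left(-105 - - \frac{36}{7}\right) 72 = \left(-105 + \frac{36}{7}\right) 72 = \left(- \frac{699}{7}\right) 72 = - \frac{50328}{7}$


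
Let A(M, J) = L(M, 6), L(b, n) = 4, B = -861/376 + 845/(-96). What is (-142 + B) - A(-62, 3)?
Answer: -708799/4512 ≈ -157.09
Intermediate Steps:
B = -50047/4512 (B = -861*1/376 + 845*(-1/96) = -861/376 - 845/96 = -50047/4512 ≈ -11.092)
A(M, J) = 4
(-142 + B) - A(-62, 3) = (-142 - 50047/4512) - 1*4 = -690751/4512 - 4 = -708799/4512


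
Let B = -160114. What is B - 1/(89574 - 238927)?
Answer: -23913506241/149353 ≈ -1.6011e+5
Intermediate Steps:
B - 1/(89574 - 238927) = -160114 - 1/(89574 - 238927) = -160114 - 1/(-149353) = -160114 - 1*(-1/149353) = -160114 + 1/149353 = -23913506241/149353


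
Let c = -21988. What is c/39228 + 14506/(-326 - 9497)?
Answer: -196257373/96334161 ≈ -2.0373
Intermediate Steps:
c/39228 + 14506/(-326 - 9497) = -21988/39228 + 14506/(-326 - 9497) = -21988*1/39228 + 14506/(-9823) = -5497/9807 + 14506*(-1/9823) = -5497/9807 - 14506/9823 = -196257373/96334161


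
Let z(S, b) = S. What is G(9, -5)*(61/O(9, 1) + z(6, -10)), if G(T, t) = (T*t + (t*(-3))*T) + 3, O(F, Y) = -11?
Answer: 465/11 ≈ 42.273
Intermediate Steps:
G(T, t) = 3 - 2*T*t (G(T, t) = (T*t + (-3*t)*T) + 3 = (T*t - 3*T*t) + 3 = -2*T*t + 3 = 3 - 2*T*t)
G(9, -5)*(61/O(9, 1) + z(6, -10)) = (3 - 2*9*(-5))*(61/(-11) + 6) = (3 + 90)*(61*(-1/11) + 6) = 93*(-61/11 + 6) = 93*(5/11) = 465/11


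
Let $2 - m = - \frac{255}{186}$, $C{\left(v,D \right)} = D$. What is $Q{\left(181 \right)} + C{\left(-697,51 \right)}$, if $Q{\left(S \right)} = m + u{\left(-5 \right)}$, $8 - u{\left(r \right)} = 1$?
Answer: $\frac{3805}{62} \approx 61.371$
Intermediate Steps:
$u{\left(r \right)} = 7$ ($u{\left(r \right)} = 8 - 1 = 7$)
$m = \frac{209}{62}$ ($m = 2 - - \frac{255}{186} = 2 - \left(-255\right) \frac{1}{186} = 2 - - \frac{85}{62} = 2 + \frac{85}{62} = \frac{209}{62} \approx 3.371$)
$Q{\left(S \right)} = \frac{643}{62}$ ($Q{\left(S \right)} = \frac{209}{62} + 7 = \frac{643}{62}$)
$Q{\left(181 \right)} + C{\left(-697,51 \right)} = \frac{643}{62} + 51 = \frac{3805}{62}$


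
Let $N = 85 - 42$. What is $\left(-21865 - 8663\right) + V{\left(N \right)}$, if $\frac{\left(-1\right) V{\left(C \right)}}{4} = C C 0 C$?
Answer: $-30528$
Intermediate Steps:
$N = 43$ ($N = 85 - 42 = 43$)
$V{\left(C \right)} = 0$ ($V{\left(C \right)} = - 4 C C 0 C = - 4 C 0 C = - 4 C 0 = \left(-4\right) 0 = 0$)
$\left(-21865 - 8663\right) + V{\left(N \right)} = \left(-21865 - 8663\right) + 0 = -30528 + 0 = -30528$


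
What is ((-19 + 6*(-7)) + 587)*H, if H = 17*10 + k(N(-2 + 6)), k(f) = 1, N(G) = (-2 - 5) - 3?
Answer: 89946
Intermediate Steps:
N(G) = -10 (N(G) = -7 - 3 = -10)
H = 171 (H = 17*10 + 1 = 170 + 1 = 171)
((-19 + 6*(-7)) + 587)*H = ((-19 + 6*(-7)) + 587)*171 = ((-19 - 42) + 587)*171 = (-61 + 587)*171 = 526*171 = 89946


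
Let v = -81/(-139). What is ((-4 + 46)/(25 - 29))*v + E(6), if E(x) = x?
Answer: -33/278 ≈ -0.11871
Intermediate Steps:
v = 81/139 (v = -81*(-1/139) = 81/139 ≈ 0.58273)
((-4 + 46)/(25 - 29))*v + E(6) = ((-4 + 46)/(25 - 29))*(81/139) + 6 = (42/(-4))*(81/139) + 6 = (42*(-1/4))*(81/139) + 6 = -21/2*81/139 + 6 = -1701/278 + 6 = -33/278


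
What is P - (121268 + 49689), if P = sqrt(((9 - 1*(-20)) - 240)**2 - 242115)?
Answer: -170957 + I*sqrt(197594) ≈ -1.7096e+5 + 444.52*I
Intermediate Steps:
P = I*sqrt(197594) (P = sqrt(((9 + 20) - 240)**2 - 242115) = sqrt((29 - 240)**2 - 242115) = sqrt((-211)**2 - 242115) = sqrt(44521 - 242115) = sqrt(-197594) = I*sqrt(197594) ≈ 444.52*I)
P - (121268 + 49689) = I*sqrt(197594) - (121268 + 49689) = I*sqrt(197594) - 1*170957 = I*sqrt(197594) - 170957 = -170957 + I*sqrt(197594)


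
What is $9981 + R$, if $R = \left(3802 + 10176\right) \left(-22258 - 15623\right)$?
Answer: $-529490637$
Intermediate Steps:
$R = -529500618$ ($R = 13978 \left(-37881\right) = -529500618$)
$9981 + R = 9981 - 529500618 = -529490637$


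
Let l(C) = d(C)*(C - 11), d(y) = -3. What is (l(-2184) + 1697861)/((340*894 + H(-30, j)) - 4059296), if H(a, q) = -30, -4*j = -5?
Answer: -852223/1877683 ≈ -0.45387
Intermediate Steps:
j = 5/4 (j = -¼*(-5) = 5/4 ≈ 1.2500)
l(C) = 33 - 3*C (l(C) = -3*(C - 11) = -3*(-11 + C) = 33 - 3*C)
(l(-2184) + 1697861)/((340*894 + H(-30, j)) - 4059296) = ((33 - 3*(-2184)) + 1697861)/((340*894 - 30) - 4059296) = ((33 + 6552) + 1697861)/((303960 - 30) - 4059296) = (6585 + 1697861)/(303930 - 4059296) = 1704446/(-3755366) = 1704446*(-1/3755366) = -852223/1877683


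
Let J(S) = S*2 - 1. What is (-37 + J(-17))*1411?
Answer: -101592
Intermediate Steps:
J(S) = -1 + 2*S (J(S) = 2*S - 1 = -1 + 2*S)
(-37 + J(-17))*1411 = (-37 + (-1 + 2*(-17)))*1411 = (-37 + (-1 - 34))*1411 = (-37 - 35)*1411 = -72*1411 = -101592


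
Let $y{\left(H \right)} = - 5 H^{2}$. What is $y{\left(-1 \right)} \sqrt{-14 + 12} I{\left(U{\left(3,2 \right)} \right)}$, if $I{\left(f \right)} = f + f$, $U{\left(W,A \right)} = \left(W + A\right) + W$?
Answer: $- 80 i \sqrt{2} \approx - 113.14 i$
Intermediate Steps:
$U{\left(W,A \right)} = A + 2 W$ ($U{\left(W,A \right)} = \left(A + W\right) + W = A + 2 W$)
$I{\left(f \right)} = 2 f$
$y{\left(-1 \right)} \sqrt{-14 + 12} I{\left(U{\left(3,2 \right)} \right)} = - 5 \left(-1\right)^{2} \sqrt{-14 + 12} \cdot 2 \left(2 + 2 \cdot 3\right) = \left(-5\right) 1 \sqrt{-2} \cdot 2 \left(2 + 6\right) = - 5 i \sqrt{2} \cdot 2 \cdot 8 = - 5 i \sqrt{2} \cdot 16 = - 80 i \sqrt{2}$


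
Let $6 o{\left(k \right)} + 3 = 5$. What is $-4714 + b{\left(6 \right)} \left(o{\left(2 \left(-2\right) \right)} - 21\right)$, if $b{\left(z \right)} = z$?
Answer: $-4838$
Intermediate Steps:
$o{\left(k \right)} = \frac{1}{3}$ ($o{\left(k \right)} = - \frac{1}{2} + \frac{1}{6} \cdot 5 = - \frac{1}{2} + \frac{5}{6} = \frac{1}{3}$)
$-4714 + b{\left(6 \right)} \left(o{\left(2 \left(-2\right) \right)} - 21\right) = -4714 + 6 \left(\frac{1}{3} - 21\right) = -4714 + 6 \left(- \frac{62}{3}\right) = -4714 - 124 = -4838$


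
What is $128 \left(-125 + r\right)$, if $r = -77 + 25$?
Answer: $-22656$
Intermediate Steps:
$r = -52$
$128 \left(-125 + r\right) = 128 \left(-125 - 52\right) = 128 \left(-177\right) = -22656$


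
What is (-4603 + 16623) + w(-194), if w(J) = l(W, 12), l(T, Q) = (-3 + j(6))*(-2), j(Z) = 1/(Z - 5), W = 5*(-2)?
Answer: 12024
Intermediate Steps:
W = -10
j(Z) = 1/(-5 + Z)
l(T, Q) = 4 (l(T, Q) = (-3 + 1/(-5 + 6))*(-2) = (-3 + 1/1)*(-2) = (-3 + 1)*(-2) = -2*(-2) = 4)
w(J) = 4
(-4603 + 16623) + w(-194) = (-4603 + 16623) + 4 = 12020 + 4 = 12024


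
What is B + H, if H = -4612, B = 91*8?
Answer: -3884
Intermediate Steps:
B = 728
B + H = 728 - 4612 = -3884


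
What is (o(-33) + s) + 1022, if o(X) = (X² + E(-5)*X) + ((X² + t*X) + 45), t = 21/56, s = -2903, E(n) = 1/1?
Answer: 2373/8 ≈ 296.63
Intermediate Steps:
E(n) = 1
t = 3/8 (t = 21*(1/56) = 3/8 ≈ 0.37500)
o(X) = 45 + 2*X² + 11*X/8 (o(X) = (X² + 1*X) + ((X² + 3*X/8) + 45) = (X² + X) + (45 + X² + 3*X/8) = (X + X²) + (45 + X² + 3*X/8) = 45 + 2*X² + 11*X/8)
(o(-33) + s) + 1022 = ((45 + 2*(-33)² + (11/8)*(-33)) - 2903) + 1022 = ((45 + 2*1089 - 363/8) - 2903) + 1022 = ((45 + 2178 - 363/8) - 2903) + 1022 = (17421/8 - 2903) + 1022 = -5803/8 + 1022 = 2373/8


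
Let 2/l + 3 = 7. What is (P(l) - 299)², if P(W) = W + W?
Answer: 88804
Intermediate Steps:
l = ½ (l = 2/(-3 + 7) = 2/4 = 2*(¼) = ½ ≈ 0.50000)
P(W) = 2*W
(P(l) - 299)² = (2*(½) - 299)² = (1 - 299)² = (-298)² = 88804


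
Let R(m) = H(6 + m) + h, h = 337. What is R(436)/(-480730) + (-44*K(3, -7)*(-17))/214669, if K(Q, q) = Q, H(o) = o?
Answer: 911530969/103197828370 ≈ 0.0088328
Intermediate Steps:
R(m) = 343 + m (R(m) = (6 + m) + 337 = 343 + m)
R(436)/(-480730) + (-44*K(3, -7)*(-17))/214669 = (343 + 436)/(-480730) + (-44*3*(-17))/214669 = 779*(-1/480730) - 132*(-17)*(1/214669) = -779/480730 + 2244*(1/214669) = -779/480730 + 2244/214669 = 911530969/103197828370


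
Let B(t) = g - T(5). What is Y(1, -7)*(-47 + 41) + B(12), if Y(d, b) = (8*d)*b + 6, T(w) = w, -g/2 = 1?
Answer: 293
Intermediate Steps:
g = -2 (g = -2*1 = -2)
B(t) = -7 (B(t) = -2 - 1*5 = -2 - 5 = -7)
Y(d, b) = 6 + 8*b*d (Y(d, b) = 8*b*d + 6 = 6 + 8*b*d)
Y(1, -7)*(-47 + 41) + B(12) = (6 + 8*(-7)*1)*(-47 + 41) - 7 = (6 - 56)*(-6) - 7 = -50*(-6) - 7 = 300 - 7 = 293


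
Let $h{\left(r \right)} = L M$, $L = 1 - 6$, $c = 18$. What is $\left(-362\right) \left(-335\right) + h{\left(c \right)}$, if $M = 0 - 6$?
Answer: $121300$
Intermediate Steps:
$L = -5$ ($L = 1 - 6 = -5$)
$M = -6$ ($M = 0 - 6 = -6$)
$h{\left(r \right)} = 30$ ($h{\left(r \right)} = \left(-5\right) \left(-6\right) = 30$)
$\left(-362\right) \left(-335\right) + h{\left(c \right)} = \left(-362\right) \left(-335\right) + 30 = 121270 + 30 = 121300$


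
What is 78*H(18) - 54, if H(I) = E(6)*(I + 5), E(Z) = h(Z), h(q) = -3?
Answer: -5436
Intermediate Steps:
E(Z) = -3
H(I) = -15 - 3*I (H(I) = -3*(I + 5) = -3*(5 + I) = -15 - 3*I)
78*H(18) - 54 = 78*(-15 - 3*18) - 54 = 78*(-15 - 54) - 54 = 78*(-69) - 54 = -5382 - 54 = -5436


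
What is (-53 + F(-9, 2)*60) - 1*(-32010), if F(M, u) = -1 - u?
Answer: 31777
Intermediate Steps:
(-53 + F(-9, 2)*60) - 1*(-32010) = (-53 + (-1 - 1*2)*60) - 1*(-32010) = (-53 + (-1 - 2)*60) + 32010 = (-53 - 3*60) + 32010 = (-53 - 180) + 32010 = -233 + 32010 = 31777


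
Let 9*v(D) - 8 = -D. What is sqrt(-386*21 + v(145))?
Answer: I*sqrt(73091)/3 ≈ 90.118*I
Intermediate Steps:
v(D) = 8/9 - D/9 (v(D) = 8/9 + (-D)/9 = 8/9 - D/9)
sqrt(-386*21 + v(145)) = sqrt(-386*21 + (8/9 - 1/9*145)) = sqrt(-8106 + (8/9 - 145/9)) = sqrt(-8106 - 137/9) = sqrt(-73091/9) = I*sqrt(73091)/3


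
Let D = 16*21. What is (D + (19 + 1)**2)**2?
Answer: 541696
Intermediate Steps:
D = 336
(D + (19 + 1)**2)**2 = (336 + (19 + 1)**2)**2 = (336 + 20**2)**2 = (336 + 400)**2 = 736**2 = 541696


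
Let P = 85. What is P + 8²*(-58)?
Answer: -3627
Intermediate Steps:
P + 8²*(-58) = 85 + 8²*(-58) = 85 + 64*(-58) = 85 - 3712 = -3627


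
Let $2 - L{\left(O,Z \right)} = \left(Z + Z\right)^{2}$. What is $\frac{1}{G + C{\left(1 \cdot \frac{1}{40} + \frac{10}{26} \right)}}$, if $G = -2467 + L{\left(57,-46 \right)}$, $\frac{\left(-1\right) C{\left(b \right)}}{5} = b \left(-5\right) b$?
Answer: $- \frac{10816}{118162695} \approx -9.1535 \cdot 10^{-5}$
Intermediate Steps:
$C{\left(b \right)} = 25 b^{2}$ ($C{\left(b \right)} = - 5 b \left(-5\right) b = - 5 - 5 b b = - 5 \left(- 5 b^{2}\right) = 25 b^{2}$)
$L{\left(O,Z \right)} = 2 - 4 Z^{2}$ ($L{\left(O,Z \right)} = 2 - \left(Z + Z\right)^{2} = 2 - \left(2 Z\right)^{2} = 2 - 4 Z^{2}$)
$G = -10929$ ($G = -2467 + \left(2 - 4 \left(-46\right)^{2}\right) = -2467 + \left(2 - 8464\right) = -2467 - 8462 = -10929$)
$\frac{1}{G + C{\left(1 \cdot \frac{1}{40} + \frac{10}{26} \right)}} = \frac{1}{-10929 + 25 \left(1 \cdot \frac{1}{40} + \frac{10}{26}\right)^{2}} = \frac{1}{-10929 + 25 \left(1 \cdot \frac{1}{40} + 10 \cdot \frac{1}{26}\right)^{2}} = \frac{1}{-10929 + 25 \left(\frac{1}{40} + \frac{5}{13}\right)^{2}} = \frac{1}{-10929 + 25 \left(\frac{213}{520}\right)^{2}} = \frac{1}{-10929 + 25 \cdot \frac{45369}{270400}} = \frac{1}{-10929 + \frac{45369}{10816}} = \frac{1}{- \frac{118162695}{10816}} = - \frac{10816}{118162695}$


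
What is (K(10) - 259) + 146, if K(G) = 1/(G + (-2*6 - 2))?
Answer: -453/4 ≈ -113.25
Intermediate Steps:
K(G) = 1/(-14 + G) (K(G) = 1/(G + (-12 - 2)) = 1/(G - 14) = 1/(-14 + G))
(K(10) - 259) + 146 = (1/(-14 + 10) - 259) + 146 = (1/(-4) - 259) + 146 = (-¼ - 259) + 146 = -1037/4 + 146 = -453/4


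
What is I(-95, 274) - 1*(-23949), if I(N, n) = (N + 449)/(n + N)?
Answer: 4287225/179 ≈ 23951.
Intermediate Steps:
I(N, n) = (449 + N)/(N + n)
I(-95, 274) - 1*(-23949) = (449 - 95)/(-95 + 274) - 1*(-23949) = 354/179 + 23949 = 4287225/179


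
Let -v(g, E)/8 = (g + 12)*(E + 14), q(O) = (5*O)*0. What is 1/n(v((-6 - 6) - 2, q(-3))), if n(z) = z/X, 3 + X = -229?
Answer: -29/28 ≈ -1.0357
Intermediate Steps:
q(O) = 0
X = -232 (X = -3 - 229 = -232)
v(g, E) = -8*(12 + g)*(14 + E) (v(g, E) = -8*(g + 12)*(E + 14) = -8*(12 + g)*(14 + E))
n(z) = -z/232 (n(z) = z/(-232) = -z/232)
1/n(v((-6 - 6) - 2, q(-3))) = 1/(-(-1344 - 112*((-6 - 6) - 2) - 96*0 - 8*0*((-6 - 6) - 2))/232) = 1/(-(-1344 - 112*(-12 - 2) + 0 - 8*0*(-12 - 2))/232) = 1/(-(-1344 - 112*(-14) + 0 - 8*0*(-14))/232) = 1/(-(-1344 + 1568 + 0 + 0)/232) = 1/(-1/232*224) = 1/(-28/29) = -29/28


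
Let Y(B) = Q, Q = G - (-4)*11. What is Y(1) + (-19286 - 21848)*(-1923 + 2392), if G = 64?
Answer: -19291738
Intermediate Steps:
Q = 108 (Q = 64 - (-4)*11 = 64 - 1*(-44) = 64 + 44 = 108)
Y(B) = 108
Y(1) + (-19286 - 21848)*(-1923 + 2392) = 108 + (-19286 - 21848)*(-1923 + 2392) = 108 - 41134*469 = 108 - 19291846 = -19291738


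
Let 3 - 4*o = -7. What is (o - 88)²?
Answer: 29241/4 ≈ 7310.3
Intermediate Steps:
o = 5/2 (o = ¾ - ¼*(-7) = ¾ + 7/4 = 5/2 ≈ 2.5000)
(o - 88)² = (5/2 - 88)² = (-171/2)² = 29241/4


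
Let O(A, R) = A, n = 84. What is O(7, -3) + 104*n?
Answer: 8743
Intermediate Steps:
O(7, -3) + 104*n = 7 + 104*84 = 7 + 8736 = 8743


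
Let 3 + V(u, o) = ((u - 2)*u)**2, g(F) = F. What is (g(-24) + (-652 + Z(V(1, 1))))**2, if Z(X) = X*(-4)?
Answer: 446224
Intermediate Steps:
V(u, o) = -3 + u**2*(-2 + u)**2 (V(u, o) = -3 + ((u - 2)*u)**2 = -3 + ((-2 + u)*u)**2 = -3 + (u*(-2 + u))**2 = -3 + u**2*(-2 + u)**2)
Z(X) = -4*X
(g(-24) + (-652 + Z(V(1, 1))))**2 = (-24 + (-652 - 4*(-3 + 1**2*(-2 + 1)**2)))**2 = (-24 + (-652 - 4*(-3 + 1*(-1)**2)))**2 = (-24 + (-652 - 4*(-3 + 1*1)))**2 = (-24 + (-652 - 4*(-3 + 1)))**2 = (-24 + (-652 - 4*(-2)))**2 = (-24 + (-652 + 8))**2 = (-24 - 644)**2 = (-668)**2 = 446224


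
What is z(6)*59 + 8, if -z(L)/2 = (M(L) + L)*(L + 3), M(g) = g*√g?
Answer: -6364 - 6372*√6 ≈ -21972.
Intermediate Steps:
M(g) = g^(3/2)
z(L) = -2*(3 + L)*(L + L^(3/2)) (z(L) = -2*(L^(3/2) + L)*(L + 3) = -2*(L + L^(3/2))*(3 + L) = -2*(3 + L)*(L + L^(3/2)))
z(6)*59 + 8 = (-6*6 - 36*√6 - 2*6² - 72*√6)*59 + 8 = (-36 - 36*√6 - 2*36 - 72*√6)*59 + 8 = (-36 - 36*√6 - 72 - 72*√6)*59 + 8 = (-108 - 108*√6)*59 + 8 = (-6372 - 6372*√6) + 8 = -6364 - 6372*√6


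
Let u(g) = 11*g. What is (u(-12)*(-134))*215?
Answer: 3802920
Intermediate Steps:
(u(-12)*(-134))*215 = ((11*(-12))*(-134))*215 = -132*(-134)*215 = 17688*215 = 3802920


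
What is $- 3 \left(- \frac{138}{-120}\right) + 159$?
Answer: $\frac{3111}{20} \approx 155.55$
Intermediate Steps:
$- 3 \left(- \frac{138}{-120}\right) + 159 = - 3 \left(\left(-138\right) \left(- \frac{1}{120}\right)\right) + 159 = \left(-3\right) \frac{23}{20} + 159 = - \frac{69}{20} + 159 = \frac{3111}{20}$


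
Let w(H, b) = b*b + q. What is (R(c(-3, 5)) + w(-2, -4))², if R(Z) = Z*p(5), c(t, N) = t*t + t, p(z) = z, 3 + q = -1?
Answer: 1764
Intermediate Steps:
q = -4 (q = -3 - 1 = -4)
c(t, N) = t + t² (c(t, N) = t² + t = t + t²)
w(H, b) = -4 + b² (w(H, b) = b*b - 4 = b² - 4 = -4 + b²)
R(Z) = 5*Z (R(Z) = Z*5 = 5*Z)
(R(c(-3, 5)) + w(-2, -4))² = (5*(-3*(1 - 3)) + (-4 + (-4)²))² = (5*(-3*(-2)) + (-4 + 16))² = (5*6 + 12)² = (30 + 12)² = 42² = 1764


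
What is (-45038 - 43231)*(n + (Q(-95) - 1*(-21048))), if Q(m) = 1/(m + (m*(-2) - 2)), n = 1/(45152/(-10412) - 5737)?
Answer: -860732350261783388/463285669 ≈ -1.8579e+9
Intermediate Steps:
n = -2603/14944699 (n = 1/(45152*(-1/10412) - 5737) = 1/(-11288/2603 - 5737) = 1/(-14944699/2603) = -2603/14944699 ≈ -0.00017418)
Q(m) = 1/(-2 - m) (Q(m) = 1/(m + (-2*m - 2)) = 1/(m + (-2 - 2*m)) = 1/(-2 - m))
(-45038 - 43231)*(n + (Q(-95) - 1*(-21048))) = (-45038 - 43231)*(-2603/14944699 + (-1/(2 - 95) - 1*(-21048))) = -88269*(-2603/14944699 + (-1/(-93) + 21048)) = -88269*(-2603/14944699 + (-1*(-1/93) + 21048)) = -88269*(-2603/14944699 + (1/93 + 21048)) = -88269*(-2603/14944699 + 1957465/93) = -88269*29253724985956/1389857007 = -860732350261783388/463285669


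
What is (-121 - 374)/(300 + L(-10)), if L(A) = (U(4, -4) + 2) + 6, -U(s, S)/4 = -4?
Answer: -55/36 ≈ -1.5278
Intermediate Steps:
U(s, S) = 16 (U(s, S) = -4*(-4) = 16)
L(A) = 24 (L(A) = (16 + 2) + 6 = 18 + 6 = 24)
(-121 - 374)/(300 + L(-10)) = (-121 - 374)/(300 + 24) = -495/324 = -495*1/324 = -55/36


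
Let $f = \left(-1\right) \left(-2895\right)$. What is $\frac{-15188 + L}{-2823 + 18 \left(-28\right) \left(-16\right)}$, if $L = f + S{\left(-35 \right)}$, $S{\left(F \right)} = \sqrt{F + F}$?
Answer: $- \frac{12293}{5241} + \frac{i \sqrt{70}}{5241} \approx -2.3455 + 0.0015964 i$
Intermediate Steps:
$S{\left(F \right)} = \sqrt{2} \sqrt{F}$ ($S{\left(F \right)} = \sqrt{2 F} = \sqrt{2} \sqrt{F}$)
$f = 2895$
$L = 2895 + i \sqrt{70}$ ($L = 2895 + \sqrt{2} \sqrt{-35} = 2895 + \sqrt{2} i \sqrt{35} = 2895 + i \sqrt{70} \approx 2895.0 + 8.3666 i$)
$\frac{-15188 + L}{-2823 + 18 \left(-28\right) \left(-16\right)} = \frac{-15188 + \left(2895 + i \sqrt{70}\right)}{-2823 + 18 \left(-28\right) \left(-16\right)} = \frac{-12293 + i \sqrt{70}}{-2823 - -8064} = \frac{-12293 + i \sqrt{70}}{-2823 + 8064} = \frac{-12293 + i \sqrt{70}}{5241} = \left(-12293 + i \sqrt{70}\right) \frac{1}{5241} = - \frac{12293}{5241} + \frac{i \sqrt{70}}{5241}$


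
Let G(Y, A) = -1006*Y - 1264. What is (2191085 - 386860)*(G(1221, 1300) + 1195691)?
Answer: -61161423275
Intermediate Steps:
G(Y, A) = -1264 - 1006*Y
(2191085 - 386860)*(G(1221, 1300) + 1195691) = (2191085 - 386860)*((-1264 - 1006*1221) + 1195691) = 1804225*((-1264 - 1228326) + 1195691) = 1804225*(-1229590 + 1195691) = 1804225*(-33899) = -61161423275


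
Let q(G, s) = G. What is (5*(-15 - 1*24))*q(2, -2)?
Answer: -390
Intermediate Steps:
(5*(-15 - 1*24))*q(2, -2) = (5*(-15 - 1*24))*2 = (5*(-15 - 24))*2 = (5*(-39))*2 = -195*2 = -390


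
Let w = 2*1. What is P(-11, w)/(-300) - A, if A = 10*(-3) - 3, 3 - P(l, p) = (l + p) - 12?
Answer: 823/25 ≈ 32.920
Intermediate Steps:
w = 2
P(l, p) = 15 - l - p (P(l, p) = 3 - ((l + p) - 12) = 3 - (-12 + l + p) = 3 + (12 - l - p) = 15 - l - p)
A = -33 (A = -30 - 3 = -33)
P(-11, w)/(-300) - A = (15 - 1*(-11) - 1*2)/(-300) - 1*(-33) = (15 + 11 - 2)*(-1/300) + 33 = 24*(-1/300) + 33 = -2/25 + 33 = 823/25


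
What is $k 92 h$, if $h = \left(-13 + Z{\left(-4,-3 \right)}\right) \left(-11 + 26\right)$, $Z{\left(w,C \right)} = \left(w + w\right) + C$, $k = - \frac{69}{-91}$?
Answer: $- \frac{2285280}{91} \approx -25113.0$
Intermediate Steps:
$k = \frac{69}{91}$ ($k = \left(-69\right) \left(- \frac{1}{91}\right) = \frac{69}{91} \approx 0.75824$)
$Z{\left(w,C \right)} = C + 2 w$ ($Z{\left(w,C \right)} = 2 w + C = C + 2 w$)
$h = -360$ ($h = \left(-13 + \left(-3 + 2 \left(-4\right)\right)\right) \left(-11 + 26\right) = \left(-13 - 11\right) 15 = \left(-24\right) 15 = -360$)
$k 92 h = \frac{69}{91} \cdot 92 \left(-360\right) = \frac{6348}{91} \left(-360\right) = - \frac{2285280}{91}$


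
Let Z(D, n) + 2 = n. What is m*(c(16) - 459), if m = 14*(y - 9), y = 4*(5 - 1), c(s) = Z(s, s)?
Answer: -43610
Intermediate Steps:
Z(D, n) = -2 + n
c(s) = -2 + s
y = 16 (y = 4*4 = 16)
m = 98 (m = 14*(16 - 9) = 14*7 = 98)
m*(c(16) - 459) = 98*((-2 + 16) - 459) = 98*(14 - 459) = 98*(-445) = -43610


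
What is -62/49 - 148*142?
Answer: -1029846/49 ≈ -21017.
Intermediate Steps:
-62/49 - 148*142 = -62*1/49 - 21016 = -62/49 - 21016 = -1029846/49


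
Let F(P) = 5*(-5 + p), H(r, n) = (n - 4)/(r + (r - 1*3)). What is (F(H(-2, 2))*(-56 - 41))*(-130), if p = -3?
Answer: -504400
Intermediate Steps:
H(r, n) = (-4 + n)/(-3 + 2*r) (H(r, n) = (-4 + n)/(r + (r - 3)) = (-4 + n)/(r + (-3 + r)) = (-4 + n)/(-3 + 2*r))
F(P) = -40 (F(P) = 5*(-5 - 3) = 5*(-8) = -40)
(F(H(-2, 2))*(-56 - 41))*(-130) = -40*(-56 - 41)*(-130) = -40*(-97)*(-130) = 3880*(-130) = -504400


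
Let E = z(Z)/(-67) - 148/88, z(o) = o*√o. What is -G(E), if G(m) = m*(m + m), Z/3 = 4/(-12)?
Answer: -6144957/1086338 + 74*I/737 ≈ -5.6566 + 0.10041*I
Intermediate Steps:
Z = -1 (Z = 3*(4/(-12)) = 3*(4*(-1/12)) = 3*(-⅓) = -1)
z(o) = o^(3/2)
E = -37/22 + I/67 (E = (-1)^(3/2)/(-67) - 148/88 = -I*(-1/67) - 148*1/88 = I/67 - 37/22 = -37/22 + I/67 ≈ -1.6818 + 0.014925*I)
G(m) = 2*m² (G(m) = m*(2*m) = 2*m²)
-G(E) = -2*(-37/22 + I/67)²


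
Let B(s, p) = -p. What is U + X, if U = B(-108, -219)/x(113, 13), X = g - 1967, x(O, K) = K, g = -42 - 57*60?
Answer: -70358/13 ≈ -5412.2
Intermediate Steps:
g = -3462 (g = -42 - 3420 = -3462)
X = -5429 (X = -3462 - 1967 = -5429)
U = 219/13 (U = -1*(-219)/13 = 219*(1/13) = 219/13 ≈ 16.846)
U + X = 219/13 - 5429 = -70358/13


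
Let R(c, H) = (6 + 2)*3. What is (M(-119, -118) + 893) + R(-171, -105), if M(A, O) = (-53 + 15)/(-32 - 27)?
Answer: 54141/59 ≈ 917.64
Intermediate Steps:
R(c, H) = 24 (R(c, H) = 8*3 = 24)
M(A, O) = 38/59 (M(A, O) = -38/(-59) = -38*(-1/59) = 38/59)
(M(-119, -118) + 893) + R(-171, -105) = (38/59 + 893) + 24 = 52725/59 + 24 = 54141/59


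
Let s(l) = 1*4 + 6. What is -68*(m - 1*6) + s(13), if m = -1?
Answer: 486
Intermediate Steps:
s(l) = 10 (s(l) = 4 + 6 = 10)
-68*(m - 1*6) + s(13) = -68*(-1 - 1*6) + 10 = -68*(-1 - 6) + 10 = -68*(-7) + 10 = 476 + 10 = 486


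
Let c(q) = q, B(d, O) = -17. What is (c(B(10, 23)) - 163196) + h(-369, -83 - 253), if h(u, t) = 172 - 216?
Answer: -163257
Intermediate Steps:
h(u, t) = -44
(c(B(10, 23)) - 163196) + h(-369, -83 - 253) = (-17 - 163196) - 44 = -163213 - 44 = -163257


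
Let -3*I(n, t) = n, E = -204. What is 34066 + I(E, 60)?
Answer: 34134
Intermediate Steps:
I(n, t) = -n/3
34066 + I(E, 60) = 34066 - ⅓*(-204) = 34066 + 68 = 34134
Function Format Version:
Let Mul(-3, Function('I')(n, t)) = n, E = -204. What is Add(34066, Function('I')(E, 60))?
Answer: 34134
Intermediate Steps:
Function('I')(n, t) = Mul(Rational(-1, 3), n)
Add(34066, Function('I')(E, 60)) = Add(34066, Mul(Rational(-1, 3), -204)) = Add(34066, 68) = 34134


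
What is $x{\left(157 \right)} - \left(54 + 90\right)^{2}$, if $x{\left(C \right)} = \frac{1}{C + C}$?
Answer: $- \frac{6511103}{314} \approx -20736.0$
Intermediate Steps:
$x{\left(C \right)} = \frac{1}{2 C}$
$x{\left(157 \right)} - \left(54 + 90\right)^{2} = \frac{1}{2 \cdot 157} - \left(54 + 90\right)^{2} = \frac{1}{2} \cdot \frac{1}{157} - 144^{2} = \frac{1}{314} - 20736 = - \frac{6511103}{314}$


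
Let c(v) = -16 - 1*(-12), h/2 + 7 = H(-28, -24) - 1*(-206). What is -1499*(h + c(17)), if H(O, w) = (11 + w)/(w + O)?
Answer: -1182711/2 ≈ -5.9136e+5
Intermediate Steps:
H(O, w) = (11 + w)/(O + w)
h = 797/2 (h = -14 + 2*((11 - 24)/(-28 - 24) - 1*(-206)) = -14 + 2*(-13/(-52) + 206) = -14 + 2*(-1/52*(-13) + 206) = -14 + 2*(¼ + 206) = -14 + 2*(825/4) = -14 + 825/2 = 797/2 ≈ 398.50)
c(v) = -4 (c(v) = -16 + 12 = -4)
-1499*(h + c(17)) = -1499*(797/2 - 4) = -1499*789/2 = -1182711/2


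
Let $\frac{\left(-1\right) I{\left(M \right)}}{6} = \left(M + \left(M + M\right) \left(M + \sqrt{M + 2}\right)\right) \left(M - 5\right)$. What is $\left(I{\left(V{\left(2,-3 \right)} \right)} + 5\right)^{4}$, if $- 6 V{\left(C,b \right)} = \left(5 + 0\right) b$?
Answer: $\frac{45893280625}{4} + 8094993750 \sqrt{2} \approx 2.2921 \cdot 10^{10}$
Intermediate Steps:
$V{\left(C,b \right)} = - \frac{5 b}{6}$ ($V{\left(C,b \right)} = - \frac{\left(5 + 0\right) b}{6} = - \frac{5 b}{6}$)
$I{\left(M \right)} = - 6 \left(-5 + M\right) \left(M + 2 M \left(M + \sqrt{2 + M}\right)\right)$ ($I{\left(M \right)} = - 6 \left(M + \left(M + M\right) \left(M + \sqrt{M + 2}\right)\right) \left(M - 5\right) = - 6 \left(M + 2 M \left(M + \sqrt{2 + M}\right)\right) \left(-5 + M\right) = - 6 \left(-5 + M\right) \left(M + 2 M \left(M + \sqrt{2 + M}\right)\right)$)
$\left(I{\left(V{\left(2,-3 \right)} \right)} + 5\right)^{4} = \left(6 \left(\left(- \frac{5}{6}\right) \left(-3\right)\right) \left(5 - 2 \left(\left(- \frac{5}{6}\right) \left(-3\right)\right)^{2} + 9 \left(\left(- \frac{5}{6}\right) \left(-3\right)\right) + 10 \sqrt{2 - - \frac{5}{2}} - 2 \left(\left(- \frac{5}{6}\right) \left(-3\right)\right) \sqrt{2 - - \frac{5}{2}}\right) + 5\right)^{4} = \left(6 \cdot \frac{5}{2} \left(5 - 2 \left(\frac{5}{2}\right)^{2} + 9 \cdot \frac{5}{2} + 10 \sqrt{2 + \frac{5}{2}} - 5 \sqrt{2 + \frac{5}{2}}\right) + 5\right)^{4} = \left(6 \cdot \frac{5}{2} \left(5 - \frac{25}{2} + \frac{45}{2} + 10 \sqrt{\frac{9}{2}} - 5 \sqrt{\frac{9}{2}}\right) + 5\right)^{4} = \left(6 \cdot \frac{5}{2} \left(5 - \frac{25}{2} + \frac{45}{2} + 10 \frac{3 \sqrt{2}}{2} - 5 \frac{3 \sqrt{2}}{2}\right) + 5\right)^{4} = \left(6 \cdot \frac{5}{2} \left(5 - \frac{25}{2} + \frac{45}{2} + 15 \sqrt{2} - \frac{15 \sqrt{2}}{2}\right) + 5\right)^{4} = \left(6 \cdot \frac{5}{2} \left(15 + \frac{15 \sqrt{2}}{2}\right) + 5\right)^{4} = \left(\left(225 + \frac{225 \sqrt{2}}{2}\right) + 5\right)^{4} = \left(230 + \frac{225 \sqrt{2}}{2}\right)^{4}$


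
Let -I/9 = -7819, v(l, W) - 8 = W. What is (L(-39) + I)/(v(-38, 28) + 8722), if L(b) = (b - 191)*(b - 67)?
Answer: 94751/8758 ≈ 10.819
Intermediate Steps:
v(l, W) = 8 + W
I = 70371 (I = -9*(-7819) = 70371)
L(b) = (-191 + b)*(-67 + b)
(L(-39) + I)/(v(-38, 28) + 8722) = ((12797 + (-39)**2 - 258*(-39)) + 70371)/((8 + 28) + 8722) = ((12797 + 1521 + 10062) + 70371)/(36 + 8722) = (24380 + 70371)/8758 = 94751*(1/8758) = 94751/8758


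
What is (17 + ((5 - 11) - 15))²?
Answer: 16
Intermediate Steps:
(17 + ((5 - 11) - 15))² = (17 + (-6 - 15))² = (17 - 21)² = (-4)² = 16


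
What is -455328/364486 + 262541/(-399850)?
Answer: -138877709863/72869863550 ≈ -1.9058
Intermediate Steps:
-455328/364486 + 262541/(-399850) = -455328*1/364486 + 262541*(-1/399850) = -227664/182243 - 262541/399850 = -138877709863/72869863550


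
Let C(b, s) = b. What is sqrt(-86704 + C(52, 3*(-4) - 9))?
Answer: 6*I*sqrt(2407) ≈ 294.37*I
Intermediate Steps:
sqrt(-86704 + C(52, 3*(-4) - 9)) = sqrt(-86704 + 52) = sqrt(-86652) = 6*I*sqrt(2407)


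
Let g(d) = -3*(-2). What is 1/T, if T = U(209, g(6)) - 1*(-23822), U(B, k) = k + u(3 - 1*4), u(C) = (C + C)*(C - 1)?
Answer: 1/23832 ≈ 4.1960e-5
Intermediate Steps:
g(d) = 6
u(C) = 2*C*(-1 + C) (u(C) = (2*C)*(-1 + C) = 2*C*(-1 + C))
U(B, k) = 4 + k (U(B, k) = k + 2*(3 - 1*4)*(-1 + (3 - 1*4)) = k + 2*(3 - 4)*(-1 + (3 - 4)) = k + 2*(-1)*(-1 - 1) = k + 2*(-1)*(-2) = k + 4 = 4 + k)
T = 23832 (T = (4 + 6) - 1*(-23822) = 10 + 23822 = 23832)
1/T = 1/23832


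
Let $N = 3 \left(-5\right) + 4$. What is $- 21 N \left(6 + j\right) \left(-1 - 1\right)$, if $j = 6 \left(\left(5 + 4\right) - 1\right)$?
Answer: $-24948$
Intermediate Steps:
$j = 48$ ($j = 6 \left(9 - 1\right) = 6 \cdot 8 = 48$)
$N = -11$ ($N = -15 + 4 = -11$)
$- 21 N \left(6 + j\right) \left(-1 - 1\right) = \left(-21\right) \left(-11\right) \left(6 + 48\right) \left(-1 - 1\right) = 231 \cdot 54 \left(-2\right) = 231 \left(-108\right) = -24948$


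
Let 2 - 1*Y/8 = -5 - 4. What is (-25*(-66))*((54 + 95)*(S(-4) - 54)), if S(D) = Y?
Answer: 8358900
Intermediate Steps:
Y = 88 (Y = 16 - 8*(-5 - 4) = 16 - 8*(-9) = 16 + 72 = 88)
S(D) = 88
(-25*(-66))*((54 + 95)*(S(-4) - 54)) = (-25*(-66))*((54 + 95)*(88 - 54)) = 1650*(149*34) = 1650*5066 = 8358900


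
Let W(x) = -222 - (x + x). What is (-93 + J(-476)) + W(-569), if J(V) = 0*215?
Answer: 823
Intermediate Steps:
J(V) = 0
W(x) = -222 - 2*x
(-93 + J(-476)) + W(-569) = (-93 + 0) + (-222 - 2*(-569)) = -93 + (-222 + 1138) = -93 + 916 = 823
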